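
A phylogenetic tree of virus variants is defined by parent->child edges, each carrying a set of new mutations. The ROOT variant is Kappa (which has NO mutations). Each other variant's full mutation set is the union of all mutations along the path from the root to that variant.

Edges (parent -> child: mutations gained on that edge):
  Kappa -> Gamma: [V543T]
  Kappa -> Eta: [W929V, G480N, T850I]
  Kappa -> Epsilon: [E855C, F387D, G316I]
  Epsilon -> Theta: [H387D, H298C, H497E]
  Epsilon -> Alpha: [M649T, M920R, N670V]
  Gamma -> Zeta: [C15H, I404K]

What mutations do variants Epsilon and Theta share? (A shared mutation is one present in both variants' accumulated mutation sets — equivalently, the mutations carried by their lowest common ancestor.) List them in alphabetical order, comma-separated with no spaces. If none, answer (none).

Accumulating mutations along path to Epsilon:
  At Kappa: gained [] -> total []
  At Epsilon: gained ['E855C', 'F387D', 'G316I'] -> total ['E855C', 'F387D', 'G316I']
Mutations(Epsilon) = ['E855C', 'F387D', 'G316I']
Accumulating mutations along path to Theta:
  At Kappa: gained [] -> total []
  At Epsilon: gained ['E855C', 'F387D', 'G316I'] -> total ['E855C', 'F387D', 'G316I']
  At Theta: gained ['H387D', 'H298C', 'H497E'] -> total ['E855C', 'F387D', 'G316I', 'H298C', 'H387D', 'H497E']
Mutations(Theta) = ['E855C', 'F387D', 'G316I', 'H298C', 'H387D', 'H497E']
Intersection: ['E855C', 'F387D', 'G316I'] ∩ ['E855C', 'F387D', 'G316I', 'H298C', 'H387D', 'H497E'] = ['E855C', 'F387D', 'G316I']

Answer: E855C,F387D,G316I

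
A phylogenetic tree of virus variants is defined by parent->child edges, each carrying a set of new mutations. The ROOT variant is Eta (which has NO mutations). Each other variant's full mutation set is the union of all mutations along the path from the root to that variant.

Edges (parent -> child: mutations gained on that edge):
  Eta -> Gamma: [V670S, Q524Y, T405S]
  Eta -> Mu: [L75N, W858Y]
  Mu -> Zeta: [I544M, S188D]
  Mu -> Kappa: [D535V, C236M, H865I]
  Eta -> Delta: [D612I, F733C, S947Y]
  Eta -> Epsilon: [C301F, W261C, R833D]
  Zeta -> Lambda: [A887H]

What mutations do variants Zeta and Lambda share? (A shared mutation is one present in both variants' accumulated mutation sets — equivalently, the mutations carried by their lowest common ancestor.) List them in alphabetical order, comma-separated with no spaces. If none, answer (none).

Answer: I544M,L75N,S188D,W858Y

Derivation:
Accumulating mutations along path to Zeta:
  At Eta: gained [] -> total []
  At Mu: gained ['L75N', 'W858Y'] -> total ['L75N', 'W858Y']
  At Zeta: gained ['I544M', 'S188D'] -> total ['I544M', 'L75N', 'S188D', 'W858Y']
Mutations(Zeta) = ['I544M', 'L75N', 'S188D', 'W858Y']
Accumulating mutations along path to Lambda:
  At Eta: gained [] -> total []
  At Mu: gained ['L75N', 'W858Y'] -> total ['L75N', 'W858Y']
  At Zeta: gained ['I544M', 'S188D'] -> total ['I544M', 'L75N', 'S188D', 'W858Y']
  At Lambda: gained ['A887H'] -> total ['A887H', 'I544M', 'L75N', 'S188D', 'W858Y']
Mutations(Lambda) = ['A887H', 'I544M', 'L75N', 'S188D', 'W858Y']
Intersection: ['I544M', 'L75N', 'S188D', 'W858Y'] ∩ ['A887H', 'I544M', 'L75N', 'S188D', 'W858Y'] = ['I544M', 'L75N', 'S188D', 'W858Y']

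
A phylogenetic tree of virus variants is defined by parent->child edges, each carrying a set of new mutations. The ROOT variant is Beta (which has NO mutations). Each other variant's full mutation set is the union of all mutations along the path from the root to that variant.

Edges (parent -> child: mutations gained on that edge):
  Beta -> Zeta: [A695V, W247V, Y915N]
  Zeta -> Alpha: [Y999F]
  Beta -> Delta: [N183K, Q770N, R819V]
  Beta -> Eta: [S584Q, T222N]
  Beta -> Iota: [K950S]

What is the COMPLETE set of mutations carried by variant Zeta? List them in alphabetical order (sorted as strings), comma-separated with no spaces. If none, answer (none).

At Beta: gained [] -> total []
At Zeta: gained ['A695V', 'W247V', 'Y915N'] -> total ['A695V', 'W247V', 'Y915N']

Answer: A695V,W247V,Y915N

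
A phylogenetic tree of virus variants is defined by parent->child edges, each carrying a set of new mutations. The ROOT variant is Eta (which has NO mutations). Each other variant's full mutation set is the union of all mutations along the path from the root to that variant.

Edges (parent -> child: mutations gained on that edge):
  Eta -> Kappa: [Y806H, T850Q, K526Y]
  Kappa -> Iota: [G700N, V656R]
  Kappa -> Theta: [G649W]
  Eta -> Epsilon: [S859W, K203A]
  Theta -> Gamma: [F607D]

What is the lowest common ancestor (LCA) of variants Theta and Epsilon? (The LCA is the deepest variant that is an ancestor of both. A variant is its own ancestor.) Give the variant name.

Answer: Eta

Derivation:
Path from root to Theta: Eta -> Kappa -> Theta
  ancestors of Theta: {Eta, Kappa, Theta}
Path from root to Epsilon: Eta -> Epsilon
  ancestors of Epsilon: {Eta, Epsilon}
Common ancestors: {Eta}
Walk up from Epsilon: Epsilon (not in ancestors of Theta), Eta (in ancestors of Theta)
Deepest common ancestor (LCA) = Eta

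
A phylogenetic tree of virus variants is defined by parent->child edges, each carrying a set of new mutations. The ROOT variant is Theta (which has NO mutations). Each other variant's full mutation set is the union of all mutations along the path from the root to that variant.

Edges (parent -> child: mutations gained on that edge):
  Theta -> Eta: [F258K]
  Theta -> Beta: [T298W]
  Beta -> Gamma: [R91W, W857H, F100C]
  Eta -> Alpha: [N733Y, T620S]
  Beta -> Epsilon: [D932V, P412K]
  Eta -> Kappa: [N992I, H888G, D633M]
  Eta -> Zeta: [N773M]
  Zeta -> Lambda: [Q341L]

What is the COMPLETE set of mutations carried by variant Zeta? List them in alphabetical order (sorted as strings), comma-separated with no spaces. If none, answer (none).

At Theta: gained [] -> total []
At Eta: gained ['F258K'] -> total ['F258K']
At Zeta: gained ['N773M'] -> total ['F258K', 'N773M']

Answer: F258K,N773M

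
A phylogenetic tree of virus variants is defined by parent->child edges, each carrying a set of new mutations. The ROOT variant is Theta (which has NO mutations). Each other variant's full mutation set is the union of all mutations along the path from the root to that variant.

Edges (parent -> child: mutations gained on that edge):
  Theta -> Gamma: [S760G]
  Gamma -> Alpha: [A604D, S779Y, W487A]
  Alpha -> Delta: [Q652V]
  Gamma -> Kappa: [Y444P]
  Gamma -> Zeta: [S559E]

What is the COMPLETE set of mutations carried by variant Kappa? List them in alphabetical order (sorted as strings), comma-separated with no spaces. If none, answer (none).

Answer: S760G,Y444P

Derivation:
At Theta: gained [] -> total []
At Gamma: gained ['S760G'] -> total ['S760G']
At Kappa: gained ['Y444P'] -> total ['S760G', 'Y444P']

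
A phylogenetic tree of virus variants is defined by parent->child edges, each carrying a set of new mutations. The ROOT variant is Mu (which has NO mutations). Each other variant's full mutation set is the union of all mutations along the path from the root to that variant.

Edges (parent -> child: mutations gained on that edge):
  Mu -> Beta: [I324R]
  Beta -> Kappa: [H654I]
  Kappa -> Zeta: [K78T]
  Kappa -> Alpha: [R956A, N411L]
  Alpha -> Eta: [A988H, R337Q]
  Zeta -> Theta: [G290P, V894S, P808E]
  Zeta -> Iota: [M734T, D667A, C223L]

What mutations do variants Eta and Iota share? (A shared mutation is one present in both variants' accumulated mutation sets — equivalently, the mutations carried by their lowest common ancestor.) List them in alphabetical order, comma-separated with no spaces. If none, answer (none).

Answer: H654I,I324R

Derivation:
Accumulating mutations along path to Eta:
  At Mu: gained [] -> total []
  At Beta: gained ['I324R'] -> total ['I324R']
  At Kappa: gained ['H654I'] -> total ['H654I', 'I324R']
  At Alpha: gained ['R956A', 'N411L'] -> total ['H654I', 'I324R', 'N411L', 'R956A']
  At Eta: gained ['A988H', 'R337Q'] -> total ['A988H', 'H654I', 'I324R', 'N411L', 'R337Q', 'R956A']
Mutations(Eta) = ['A988H', 'H654I', 'I324R', 'N411L', 'R337Q', 'R956A']
Accumulating mutations along path to Iota:
  At Mu: gained [] -> total []
  At Beta: gained ['I324R'] -> total ['I324R']
  At Kappa: gained ['H654I'] -> total ['H654I', 'I324R']
  At Zeta: gained ['K78T'] -> total ['H654I', 'I324R', 'K78T']
  At Iota: gained ['M734T', 'D667A', 'C223L'] -> total ['C223L', 'D667A', 'H654I', 'I324R', 'K78T', 'M734T']
Mutations(Iota) = ['C223L', 'D667A', 'H654I', 'I324R', 'K78T', 'M734T']
Intersection: ['A988H', 'H654I', 'I324R', 'N411L', 'R337Q', 'R956A'] ∩ ['C223L', 'D667A', 'H654I', 'I324R', 'K78T', 'M734T'] = ['H654I', 'I324R']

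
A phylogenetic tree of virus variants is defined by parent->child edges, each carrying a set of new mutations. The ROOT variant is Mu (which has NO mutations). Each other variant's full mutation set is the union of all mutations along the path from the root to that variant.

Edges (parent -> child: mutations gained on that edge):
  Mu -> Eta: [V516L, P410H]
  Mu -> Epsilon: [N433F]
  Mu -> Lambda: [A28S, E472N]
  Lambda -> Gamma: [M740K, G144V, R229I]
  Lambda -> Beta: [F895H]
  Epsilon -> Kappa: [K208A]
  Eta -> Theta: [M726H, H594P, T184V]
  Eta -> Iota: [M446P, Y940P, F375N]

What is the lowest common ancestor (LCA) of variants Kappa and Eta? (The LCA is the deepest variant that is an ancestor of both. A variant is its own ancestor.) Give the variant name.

Answer: Mu

Derivation:
Path from root to Kappa: Mu -> Epsilon -> Kappa
  ancestors of Kappa: {Mu, Epsilon, Kappa}
Path from root to Eta: Mu -> Eta
  ancestors of Eta: {Mu, Eta}
Common ancestors: {Mu}
Walk up from Eta: Eta (not in ancestors of Kappa), Mu (in ancestors of Kappa)
Deepest common ancestor (LCA) = Mu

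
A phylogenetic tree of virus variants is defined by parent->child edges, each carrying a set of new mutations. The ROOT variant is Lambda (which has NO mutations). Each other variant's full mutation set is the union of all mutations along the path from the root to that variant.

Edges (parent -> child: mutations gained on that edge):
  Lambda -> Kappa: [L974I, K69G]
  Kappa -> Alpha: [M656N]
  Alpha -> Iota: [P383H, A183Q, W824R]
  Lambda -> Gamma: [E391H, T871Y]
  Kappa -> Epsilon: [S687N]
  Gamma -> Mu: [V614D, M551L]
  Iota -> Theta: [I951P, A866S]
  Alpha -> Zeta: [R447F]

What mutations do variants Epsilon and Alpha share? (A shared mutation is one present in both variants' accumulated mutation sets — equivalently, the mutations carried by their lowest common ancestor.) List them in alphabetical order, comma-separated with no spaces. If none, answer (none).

Answer: K69G,L974I

Derivation:
Accumulating mutations along path to Epsilon:
  At Lambda: gained [] -> total []
  At Kappa: gained ['L974I', 'K69G'] -> total ['K69G', 'L974I']
  At Epsilon: gained ['S687N'] -> total ['K69G', 'L974I', 'S687N']
Mutations(Epsilon) = ['K69G', 'L974I', 'S687N']
Accumulating mutations along path to Alpha:
  At Lambda: gained [] -> total []
  At Kappa: gained ['L974I', 'K69G'] -> total ['K69G', 'L974I']
  At Alpha: gained ['M656N'] -> total ['K69G', 'L974I', 'M656N']
Mutations(Alpha) = ['K69G', 'L974I', 'M656N']
Intersection: ['K69G', 'L974I', 'S687N'] ∩ ['K69G', 'L974I', 'M656N'] = ['K69G', 'L974I']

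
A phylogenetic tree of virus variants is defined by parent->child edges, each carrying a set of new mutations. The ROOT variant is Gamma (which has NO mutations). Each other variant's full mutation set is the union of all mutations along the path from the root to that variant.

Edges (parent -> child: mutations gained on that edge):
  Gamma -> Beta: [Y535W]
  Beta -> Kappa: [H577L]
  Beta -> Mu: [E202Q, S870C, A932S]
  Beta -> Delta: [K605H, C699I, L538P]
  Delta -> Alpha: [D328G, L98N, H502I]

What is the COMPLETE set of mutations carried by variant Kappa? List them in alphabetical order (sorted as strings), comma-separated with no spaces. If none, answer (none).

Answer: H577L,Y535W

Derivation:
At Gamma: gained [] -> total []
At Beta: gained ['Y535W'] -> total ['Y535W']
At Kappa: gained ['H577L'] -> total ['H577L', 'Y535W']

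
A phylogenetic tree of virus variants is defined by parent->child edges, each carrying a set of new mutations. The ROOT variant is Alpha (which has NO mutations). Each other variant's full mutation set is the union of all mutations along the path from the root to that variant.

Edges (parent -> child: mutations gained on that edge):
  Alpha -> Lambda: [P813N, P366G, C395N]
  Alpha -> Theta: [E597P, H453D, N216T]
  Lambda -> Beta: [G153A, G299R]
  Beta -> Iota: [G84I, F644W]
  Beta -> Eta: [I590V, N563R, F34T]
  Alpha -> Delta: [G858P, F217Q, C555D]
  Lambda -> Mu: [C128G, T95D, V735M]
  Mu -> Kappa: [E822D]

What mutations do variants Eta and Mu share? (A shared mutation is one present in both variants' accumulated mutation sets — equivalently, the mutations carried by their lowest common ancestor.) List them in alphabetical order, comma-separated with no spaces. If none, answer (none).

Answer: C395N,P366G,P813N

Derivation:
Accumulating mutations along path to Eta:
  At Alpha: gained [] -> total []
  At Lambda: gained ['P813N', 'P366G', 'C395N'] -> total ['C395N', 'P366G', 'P813N']
  At Beta: gained ['G153A', 'G299R'] -> total ['C395N', 'G153A', 'G299R', 'P366G', 'P813N']
  At Eta: gained ['I590V', 'N563R', 'F34T'] -> total ['C395N', 'F34T', 'G153A', 'G299R', 'I590V', 'N563R', 'P366G', 'P813N']
Mutations(Eta) = ['C395N', 'F34T', 'G153A', 'G299R', 'I590V', 'N563R', 'P366G', 'P813N']
Accumulating mutations along path to Mu:
  At Alpha: gained [] -> total []
  At Lambda: gained ['P813N', 'P366G', 'C395N'] -> total ['C395N', 'P366G', 'P813N']
  At Mu: gained ['C128G', 'T95D', 'V735M'] -> total ['C128G', 'C395N', 'P366G', 'P813N', 'T95D', 'V735M']
Mutations(Mu) = ['C128G', 'C395N', 'P366G', 'P813N', 'T95D', 'V735M']
Intersection: ['C395N', 'F34T', 'G153A', 'G299R', 'I590V', 'N563R', 'P366G', 'P813N'] ∩ ['C128G', 'C395N', 'P366G', 'P813N', 'T95D', 'V735M'] = ['C395N', 'P366G', 'P813N']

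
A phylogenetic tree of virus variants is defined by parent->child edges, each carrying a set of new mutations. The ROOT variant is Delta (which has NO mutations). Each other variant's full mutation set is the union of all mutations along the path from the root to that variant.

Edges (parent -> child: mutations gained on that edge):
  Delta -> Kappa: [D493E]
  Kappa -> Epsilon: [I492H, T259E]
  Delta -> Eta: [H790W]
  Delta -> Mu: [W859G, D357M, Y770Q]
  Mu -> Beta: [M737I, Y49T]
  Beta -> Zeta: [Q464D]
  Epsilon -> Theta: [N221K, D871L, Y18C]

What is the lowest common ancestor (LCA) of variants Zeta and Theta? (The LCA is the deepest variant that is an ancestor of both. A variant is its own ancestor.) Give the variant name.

Answer: Delta

Derivation:
Path from root to Zeta: Delta -> Mu -> Beta -> Zeta
  ancestors of Zeta: {Delta, Mu, Beta, Zeta}
Path from root to Theta: Delta -> Kappa -> Epsilon -> Theta
  ancestors of Theta: {Delta, Kappa, Epsilon, Theta}
Common ancestors: {Delta}
Walk up from Theta: Theta (not in ancestors of Zeta), Epsilon (not in ancestors of Zeta), Kappa (not in ancestors of Zeta), Delta (in ancestors of Zeta)
Deepest common ancestor (LCA) = Delta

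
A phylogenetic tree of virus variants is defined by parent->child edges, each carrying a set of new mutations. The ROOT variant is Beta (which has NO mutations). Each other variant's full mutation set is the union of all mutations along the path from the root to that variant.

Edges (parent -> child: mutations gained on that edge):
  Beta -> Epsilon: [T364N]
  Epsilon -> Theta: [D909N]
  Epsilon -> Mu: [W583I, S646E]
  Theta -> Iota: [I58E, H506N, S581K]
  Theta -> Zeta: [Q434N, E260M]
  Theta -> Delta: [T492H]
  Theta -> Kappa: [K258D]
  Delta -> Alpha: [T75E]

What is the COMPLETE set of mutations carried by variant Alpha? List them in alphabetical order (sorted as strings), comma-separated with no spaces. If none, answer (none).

At Beta: gained [] -> total []
At Epsilon: gained ['T364N'] -> total ['T364N']
At Theta: gained ['D909N'] -> total ['D909N', 'T364N']
At Delta: gained ['T492H'] -> total ['D909N', 'T364N', 'T492H']
At Alpha: gained ['T75E'] -> total ['D909N', 'T364N', 'T492H', 'T75E']

Answer: D909N,T364N,T492H,T75E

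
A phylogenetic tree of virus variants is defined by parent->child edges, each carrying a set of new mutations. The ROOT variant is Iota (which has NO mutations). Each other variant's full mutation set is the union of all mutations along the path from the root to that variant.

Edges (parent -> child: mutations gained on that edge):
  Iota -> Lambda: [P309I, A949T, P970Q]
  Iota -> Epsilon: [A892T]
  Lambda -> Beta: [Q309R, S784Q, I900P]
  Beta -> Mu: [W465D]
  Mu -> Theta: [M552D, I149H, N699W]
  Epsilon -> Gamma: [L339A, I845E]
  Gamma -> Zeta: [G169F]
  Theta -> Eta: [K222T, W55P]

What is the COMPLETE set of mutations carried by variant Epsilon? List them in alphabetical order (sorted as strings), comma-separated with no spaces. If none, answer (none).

Answer: A892T

Derivation:
At Iota: gained [] -> total []
At Epsilon: gained ['A892T'] -> total ['A892T']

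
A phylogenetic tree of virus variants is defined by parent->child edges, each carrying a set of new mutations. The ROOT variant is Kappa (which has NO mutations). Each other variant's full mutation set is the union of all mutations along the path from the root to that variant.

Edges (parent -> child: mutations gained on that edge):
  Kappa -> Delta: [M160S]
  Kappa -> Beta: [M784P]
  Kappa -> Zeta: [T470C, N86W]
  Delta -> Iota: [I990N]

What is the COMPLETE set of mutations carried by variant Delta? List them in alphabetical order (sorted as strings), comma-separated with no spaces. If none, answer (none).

At Kappa: gained [] -> total []
At Delta: gained ['M160S'] -> total ['M160S']

Answer: M160S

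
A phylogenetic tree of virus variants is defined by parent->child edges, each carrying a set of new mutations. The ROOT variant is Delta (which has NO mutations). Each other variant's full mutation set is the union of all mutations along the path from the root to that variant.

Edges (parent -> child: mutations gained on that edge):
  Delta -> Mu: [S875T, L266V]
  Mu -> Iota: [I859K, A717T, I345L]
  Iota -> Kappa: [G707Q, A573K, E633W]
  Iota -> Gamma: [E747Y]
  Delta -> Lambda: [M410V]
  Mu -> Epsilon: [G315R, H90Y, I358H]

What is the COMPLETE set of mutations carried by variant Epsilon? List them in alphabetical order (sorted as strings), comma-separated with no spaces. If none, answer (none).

Answer: G315R,H90Y,I358H,L266V,S875T

Derivation:
At Delta: gained [] -> total []
At Mu: gained ['S875T', 'L266V'] -> total ['L266V', 'S875T']
At Epsilon: gained ['G315R', 'H90Y', 'I358H'] -> total ['G315R', 'H90Y', 'I358H', 'L266V', 'S875T']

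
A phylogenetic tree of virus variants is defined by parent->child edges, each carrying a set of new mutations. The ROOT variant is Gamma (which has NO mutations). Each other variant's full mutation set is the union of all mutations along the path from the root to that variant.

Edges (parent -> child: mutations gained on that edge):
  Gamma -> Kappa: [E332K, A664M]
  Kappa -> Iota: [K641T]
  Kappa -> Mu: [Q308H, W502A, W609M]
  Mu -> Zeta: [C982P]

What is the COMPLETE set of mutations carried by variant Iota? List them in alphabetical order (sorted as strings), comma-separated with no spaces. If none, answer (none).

At Gamma: gained [] -> total []
At Kappa: gained ['E332K', 'A664M'] -> total ['A664M', 'E332K']
At Iota: gained ['K641T'] -> total ['A664M', 'E332K', 'K641T']

Answer: A664M,E332K,K641T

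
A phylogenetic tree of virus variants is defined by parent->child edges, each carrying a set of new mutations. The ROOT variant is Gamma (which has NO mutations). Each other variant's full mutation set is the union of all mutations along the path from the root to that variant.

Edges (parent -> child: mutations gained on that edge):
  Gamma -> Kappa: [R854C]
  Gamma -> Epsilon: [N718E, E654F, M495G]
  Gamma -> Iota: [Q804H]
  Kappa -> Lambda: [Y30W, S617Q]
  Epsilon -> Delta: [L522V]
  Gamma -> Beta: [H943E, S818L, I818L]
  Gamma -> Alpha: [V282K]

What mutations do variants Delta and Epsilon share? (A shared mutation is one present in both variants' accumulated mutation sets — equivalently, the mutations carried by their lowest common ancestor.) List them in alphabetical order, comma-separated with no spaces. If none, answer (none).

Answer: E654F,M495G,N718E

Derivation:
Accumulating mutations along path to Delta:
  At Gamma: gained [] -> total []
  At Epsilon: gained ['N718E', 'E654F', 'M495G'] -> total ['E654F', 'M495G', 'N718E']
  At Delta: gained ['L522V'] -> total ['E654F', 'L522V', 'M495G', 'N718E']
Mutations(Delta) = ['E654F', 'L522V', 'M495G', 'N718E']
Accumulating mutations along path to Epsilon:
  At Gamma: gained [] -> total []
  At Epsilon: gained ['N718E', 'E654F', 'M495G'] -> total ['E654F', 'M495G', 'N718E']
Mutations(Epsilon) = ['E654F', 'M495G', 'N718E']
Intersection: ['E654F', 'L522V', 'M495G', 'N718E'] ∩ ['E654F', 'M495G', 'N718E'] = ['E654F', 'M495G', 'N718E']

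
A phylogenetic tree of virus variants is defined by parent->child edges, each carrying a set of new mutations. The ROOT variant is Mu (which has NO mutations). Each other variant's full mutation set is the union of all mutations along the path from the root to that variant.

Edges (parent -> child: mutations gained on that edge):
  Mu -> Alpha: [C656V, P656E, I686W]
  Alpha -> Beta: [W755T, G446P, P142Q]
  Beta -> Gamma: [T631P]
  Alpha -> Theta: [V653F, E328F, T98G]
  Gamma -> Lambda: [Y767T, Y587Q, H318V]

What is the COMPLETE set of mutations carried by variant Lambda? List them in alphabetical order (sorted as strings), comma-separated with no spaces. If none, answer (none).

At Mu: gained [] -> total []
At Alpha: gained ['C656V', 'P656E', 'I686W'] -> total ['C656V', 'I686W', 'P656E']
At Beta: gained ['W755T', 'G446P', 'P142Q'] -> total ['C656V', 'G446P', 'I686W', 'P142Q', 'P656E', 'W755T']
At Gamma: gained ['T631P'] -> total ['C656V', 'G446P', 'I686W', 'P142Q', 'P656E', 'T631P', 'W755T']
At Lambda: gained ['Y767T', 'Y587Q', 'H318V'] -> total ['C656V', 'G446P', 'H318V', 'I686W', 'P142Q', 'P656E', 'T631P', 'W755T', 'Y587Q', 'Y767T']

Answer: C656V,G446P,H318V,I686W,P142Q,P656E,T631P,W755T,Y587Q,Y767T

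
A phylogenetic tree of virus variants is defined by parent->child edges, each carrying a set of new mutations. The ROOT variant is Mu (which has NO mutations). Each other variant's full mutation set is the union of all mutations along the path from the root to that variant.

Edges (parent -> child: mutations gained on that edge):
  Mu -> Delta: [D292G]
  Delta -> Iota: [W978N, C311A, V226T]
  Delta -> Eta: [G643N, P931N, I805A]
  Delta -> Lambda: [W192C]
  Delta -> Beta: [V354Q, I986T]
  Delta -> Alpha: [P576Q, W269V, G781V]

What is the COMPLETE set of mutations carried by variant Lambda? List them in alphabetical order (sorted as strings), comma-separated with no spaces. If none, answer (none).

At Mu: gained [] -> total []
At Delta: gained ['D292G'] -> total ['D292G']
At Lambda: gained ['W192C'] -> total ['D292G', 'W192C']

Answer: D292G,W192C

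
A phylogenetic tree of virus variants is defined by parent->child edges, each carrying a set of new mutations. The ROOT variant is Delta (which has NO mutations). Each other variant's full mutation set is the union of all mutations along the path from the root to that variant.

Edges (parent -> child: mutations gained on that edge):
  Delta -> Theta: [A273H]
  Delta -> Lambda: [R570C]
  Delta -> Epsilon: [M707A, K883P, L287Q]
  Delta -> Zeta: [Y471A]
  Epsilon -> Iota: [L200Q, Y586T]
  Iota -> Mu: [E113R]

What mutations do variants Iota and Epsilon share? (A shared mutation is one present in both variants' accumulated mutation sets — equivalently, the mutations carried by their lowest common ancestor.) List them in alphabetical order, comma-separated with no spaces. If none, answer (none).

Accumulating mutations along path to Iota:
  At Delta: gained [] -> total []
  At Epsilon: gained ['M707A', 'K883P', 'L287Q'] -> total ['K883P', 'L287Q', 'M707A']
  At Iota: gained ['L200Q', 'Y586T'] -> total ['K883P', 'L200Q', 'L287Q', 'M707A', 'Y586T']
Mutations(Iota) = ['K883P', 'L200Q', 'L287Q', 'M707A', 'Y586T']
Accumulating mutations along path to Epsilon:
  At Delta: gained [] -> total []
  At Epsilon: gained ['M707A', 'K883P', 'L287Q'] -> total ['K883P', 'L287Q', 'M707A']
Mutations(Epsilon) = ['K883P', 'L287Q', 'M707A']
Intersection: ['K883P', 'L200Q', 'L287Q', 'M707A', 'Y586T'] ∩ ['K883P', 'L287Q', 'M707A'] = ['K883P', 'L287Q', 'M707A']

Answer: K883P,L287Q,M707A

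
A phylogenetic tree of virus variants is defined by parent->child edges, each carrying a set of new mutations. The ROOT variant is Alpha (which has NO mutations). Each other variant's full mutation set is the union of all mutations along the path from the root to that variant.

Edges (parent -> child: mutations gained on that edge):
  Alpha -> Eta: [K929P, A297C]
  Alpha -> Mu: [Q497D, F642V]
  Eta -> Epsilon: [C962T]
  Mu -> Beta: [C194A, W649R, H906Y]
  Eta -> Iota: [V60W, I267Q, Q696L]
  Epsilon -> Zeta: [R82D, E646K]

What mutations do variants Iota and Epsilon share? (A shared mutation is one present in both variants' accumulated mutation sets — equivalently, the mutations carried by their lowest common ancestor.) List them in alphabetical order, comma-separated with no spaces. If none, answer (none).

Accumulating mutations along path to Iota:
  At Alpha: gained [] -> total []
  At Eta: gained ['K929P', 'A297C'] -> total ['A297C', 'K929P']
  At Iota: gained ['V60W', 'I267Q', 'Q696L'] -> total ['A297C', 'I267Q', 'K929P', 'Q696L', 'V60W']
Mutations(Iota) = ['A297C', 'I267Q', 'K929P', 'Q696L', 'V60W']
Accumulating mutations along path to Epsilon:
  At Alpha: gained [] -> total []
  At Eta: gained ['K929P', 'A297C'] -> total ['A297C', 'K929P']
  At Epsilon: gained ['C962T'] -> total ['A297C', 'C962T', 'K929P']
Mutations(Epsilon) = ['A297C', 'C962T', 'K929P']
Intersection: ['A297C', 'I267Q', 'K929P', 'Q696L', 'V60W'] ∩ ['A297C', 'C962T', 'K929P'] = ['A297C', 'K929P']

Answer: A297C,K929P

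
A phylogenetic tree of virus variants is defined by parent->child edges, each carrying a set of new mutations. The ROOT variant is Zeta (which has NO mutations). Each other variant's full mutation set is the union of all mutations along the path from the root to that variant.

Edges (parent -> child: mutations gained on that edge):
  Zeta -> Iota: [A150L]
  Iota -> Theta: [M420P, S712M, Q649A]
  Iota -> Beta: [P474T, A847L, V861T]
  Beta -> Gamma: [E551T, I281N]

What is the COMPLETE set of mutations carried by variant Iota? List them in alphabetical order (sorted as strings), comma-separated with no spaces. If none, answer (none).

Answer: A150L

Derivation:
At Zeta: gained [] -> total []
At Iota: gained ['A150L'] -> total ['A150L']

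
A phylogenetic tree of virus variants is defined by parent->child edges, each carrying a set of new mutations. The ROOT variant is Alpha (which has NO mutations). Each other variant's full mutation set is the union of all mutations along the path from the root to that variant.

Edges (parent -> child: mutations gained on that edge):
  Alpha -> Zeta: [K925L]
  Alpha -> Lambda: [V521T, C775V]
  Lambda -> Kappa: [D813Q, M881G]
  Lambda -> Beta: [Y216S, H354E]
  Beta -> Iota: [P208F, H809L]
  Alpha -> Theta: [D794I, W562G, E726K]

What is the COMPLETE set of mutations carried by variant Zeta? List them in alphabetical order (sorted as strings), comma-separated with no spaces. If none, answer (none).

At Alpha: gained [] -> total []
At Zeta: gained ['K925L'] -> total ['K925L']

Answer: K925L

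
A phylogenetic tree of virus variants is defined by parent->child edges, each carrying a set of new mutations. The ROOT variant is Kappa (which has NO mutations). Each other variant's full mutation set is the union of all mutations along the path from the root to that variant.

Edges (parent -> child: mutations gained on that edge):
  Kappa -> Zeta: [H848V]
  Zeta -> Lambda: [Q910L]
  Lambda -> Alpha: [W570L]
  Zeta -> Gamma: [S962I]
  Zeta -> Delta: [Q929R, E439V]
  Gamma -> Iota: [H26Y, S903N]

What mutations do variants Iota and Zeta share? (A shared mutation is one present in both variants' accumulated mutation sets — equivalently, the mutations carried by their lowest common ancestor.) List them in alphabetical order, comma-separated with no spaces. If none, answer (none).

Answer: H848V

Derivation:
Accumulating mutations along path to Iota:
  At Kappa: gained [] -> total []
  At Zeta: gained ['H848V'] -> total ['H848V']
  At Gamma: gained ['S962I'] -> total ['H848V', 'S962I']
  At Iota: gained ['H26Y', 'S903N'] -> total ['H26Y', 'H848V', 'S903N', 'S962I']
Mutations(Iota) = ['H26Y', 'H848V', 'S903N', 'S962I']
Accumulating mutations along path to Zeta:
  At Kappa: gained [] -> total []
  At Zeta: gained ['H848V'] -> total ['H848V']
Mutations(Zeta) = ['H848V']
Intersection: ['H26Y', 'H848V', 'S903N', 'S962I'] ∩ ['H848V'] = ['H848V']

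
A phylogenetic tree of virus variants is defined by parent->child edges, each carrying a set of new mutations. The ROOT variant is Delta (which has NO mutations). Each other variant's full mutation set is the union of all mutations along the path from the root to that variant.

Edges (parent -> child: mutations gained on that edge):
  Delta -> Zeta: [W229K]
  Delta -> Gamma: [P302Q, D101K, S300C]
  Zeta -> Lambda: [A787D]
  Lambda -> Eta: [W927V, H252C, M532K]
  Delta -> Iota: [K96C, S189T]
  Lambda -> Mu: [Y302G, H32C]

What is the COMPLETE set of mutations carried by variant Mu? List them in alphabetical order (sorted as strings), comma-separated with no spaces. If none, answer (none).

At Delta: gained [] -> total []
At Zeta: gained ['W229K'] -> total ['W229K']
At Lambda: gained ['A787D'] -> total ['A787D', 'W229K']
At Mu: gained ['Y302G', 'H32C'] -> total ['A787D', 'H32C', 'W229K', 'Y302G']

Answer: A787D,H32C,W229K,Y302G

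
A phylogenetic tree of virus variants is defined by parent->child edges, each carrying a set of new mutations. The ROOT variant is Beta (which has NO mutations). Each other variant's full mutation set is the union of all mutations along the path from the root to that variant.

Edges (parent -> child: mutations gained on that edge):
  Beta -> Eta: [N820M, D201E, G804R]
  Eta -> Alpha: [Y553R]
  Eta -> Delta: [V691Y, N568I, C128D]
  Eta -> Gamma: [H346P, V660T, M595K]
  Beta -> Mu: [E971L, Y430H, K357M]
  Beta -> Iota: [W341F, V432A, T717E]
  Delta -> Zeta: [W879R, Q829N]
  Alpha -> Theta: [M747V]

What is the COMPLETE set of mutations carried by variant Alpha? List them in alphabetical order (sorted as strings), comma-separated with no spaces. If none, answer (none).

At Beta: gained [] -> total []
At Eta: gained ['N820M', 'D201E', 'G804R'] -> total ['D201E', 'G804R', 'N820M']
At Alpha: gained ['Y553R'] -> total ['D201E', 'G804R', 'N820M', 'Y553R']

Answer: D201E,G804R,N820M,Y553R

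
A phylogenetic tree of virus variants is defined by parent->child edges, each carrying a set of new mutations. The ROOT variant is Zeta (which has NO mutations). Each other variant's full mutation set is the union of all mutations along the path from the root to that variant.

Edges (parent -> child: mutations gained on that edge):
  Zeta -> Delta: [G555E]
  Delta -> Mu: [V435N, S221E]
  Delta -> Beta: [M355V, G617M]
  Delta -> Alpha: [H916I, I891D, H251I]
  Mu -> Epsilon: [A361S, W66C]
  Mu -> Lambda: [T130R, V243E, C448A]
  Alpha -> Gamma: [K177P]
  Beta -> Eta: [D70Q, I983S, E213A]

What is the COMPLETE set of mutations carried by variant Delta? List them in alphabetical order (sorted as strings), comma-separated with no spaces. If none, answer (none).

Answer: G555E

Derivation:
At Zeta: gained [] -> total []
At Delta: gained ['G555E'] -> total ['G555E']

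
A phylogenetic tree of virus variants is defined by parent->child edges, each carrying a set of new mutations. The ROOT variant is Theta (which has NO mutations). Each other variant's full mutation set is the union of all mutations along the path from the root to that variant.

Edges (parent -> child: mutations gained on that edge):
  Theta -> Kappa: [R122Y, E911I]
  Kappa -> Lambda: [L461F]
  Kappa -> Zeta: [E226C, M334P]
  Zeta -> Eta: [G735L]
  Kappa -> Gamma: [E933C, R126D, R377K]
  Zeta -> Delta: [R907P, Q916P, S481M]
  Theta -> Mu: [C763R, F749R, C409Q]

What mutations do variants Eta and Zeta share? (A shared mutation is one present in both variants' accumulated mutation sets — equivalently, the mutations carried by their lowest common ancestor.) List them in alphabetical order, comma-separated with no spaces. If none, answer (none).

Accumulating mutations along path to Eta:
  At Theta: gained [] -> total []
  At Kappa: gained ['R122Y', 'E911I'] -> total ['E911I', 'R122Y']
  At Zeta: gained ['E226C', 'M334P'] -> total ['E226C', 'E911I', 'M334P', 'R122Y']
  At Eta: gained ['G735L'] -> total ['E226C', 'E911I', 'G735L', 'M334P', 'R122Y']
Mutations(Eta) = ['E226C', 'E911I', 'G735L', 'M334P', 'R122Y']
Accumulating mutations along path to Zeta:
  At Theta: gained [] -> total []
  At Kappa: gained ['R122Y', 'E911I'] -> total ['E911I', 'R122Y']
  At Zeta: gained ['E226C', 'M334P'] -> total ['E226C', 'E911I', 'M334P', 'R122Y']
Mutations(Zeta) = ['E226C', 'E911I', 'M334P', 'R122Y']
Intersection: ['E226C', 'E911I', 'G735L', 'M334P', 'R122Y'] ∩ ['E226C', 'E911I', 'M334P', 'R122Y'] = ['E226C', 'E911I', 'M334P', 'R122Y']

Answer: E226C,E911I,M334P,R122Y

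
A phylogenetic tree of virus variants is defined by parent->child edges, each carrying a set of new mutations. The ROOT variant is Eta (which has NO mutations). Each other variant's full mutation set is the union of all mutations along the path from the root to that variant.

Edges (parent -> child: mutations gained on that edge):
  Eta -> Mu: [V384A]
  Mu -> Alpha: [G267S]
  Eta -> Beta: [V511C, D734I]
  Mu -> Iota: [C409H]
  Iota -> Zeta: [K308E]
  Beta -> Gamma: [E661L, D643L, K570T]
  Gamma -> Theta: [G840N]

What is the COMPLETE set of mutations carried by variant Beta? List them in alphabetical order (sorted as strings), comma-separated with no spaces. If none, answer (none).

Answer: D734I,V511C

Derivation:
At Eta: gained [] -> total []
At Beta: gained ['V511C', 'D734I'] -> total ['D734I', 'V511C']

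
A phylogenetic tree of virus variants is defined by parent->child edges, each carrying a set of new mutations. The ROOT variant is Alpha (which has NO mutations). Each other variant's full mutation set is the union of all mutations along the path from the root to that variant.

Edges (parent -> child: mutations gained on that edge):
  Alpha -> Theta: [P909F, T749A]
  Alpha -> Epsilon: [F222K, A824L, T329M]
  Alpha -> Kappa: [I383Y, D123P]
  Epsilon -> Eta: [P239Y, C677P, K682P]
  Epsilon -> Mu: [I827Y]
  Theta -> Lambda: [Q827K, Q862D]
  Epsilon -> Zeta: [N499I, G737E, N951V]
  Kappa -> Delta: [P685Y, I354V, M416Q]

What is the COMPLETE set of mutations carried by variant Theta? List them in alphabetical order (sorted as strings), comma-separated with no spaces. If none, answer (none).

At Alpha: gained [] -> total []
At Theta: gained ['P909F', 'T749A'] -> total ['P909F', 'T749A']

Answer: P909F,T749A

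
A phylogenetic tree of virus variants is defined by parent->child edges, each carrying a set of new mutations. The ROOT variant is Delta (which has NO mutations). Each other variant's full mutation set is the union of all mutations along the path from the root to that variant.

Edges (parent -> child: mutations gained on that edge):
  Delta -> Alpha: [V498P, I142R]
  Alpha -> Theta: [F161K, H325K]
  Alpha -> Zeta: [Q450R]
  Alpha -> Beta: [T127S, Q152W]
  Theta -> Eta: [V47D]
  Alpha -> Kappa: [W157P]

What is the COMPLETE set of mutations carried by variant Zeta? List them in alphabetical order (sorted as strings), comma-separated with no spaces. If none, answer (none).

Answer: I142R,Q450R,V498P

Derivation:
At Delta: gained [] -> total []
At Alpha: gained ['V498P', 'I142R'] -> total ['I142R', 'V498P']
At Zeta: gained ['Q450R'] -> total ['I142R', 'Q450R', 'V498P']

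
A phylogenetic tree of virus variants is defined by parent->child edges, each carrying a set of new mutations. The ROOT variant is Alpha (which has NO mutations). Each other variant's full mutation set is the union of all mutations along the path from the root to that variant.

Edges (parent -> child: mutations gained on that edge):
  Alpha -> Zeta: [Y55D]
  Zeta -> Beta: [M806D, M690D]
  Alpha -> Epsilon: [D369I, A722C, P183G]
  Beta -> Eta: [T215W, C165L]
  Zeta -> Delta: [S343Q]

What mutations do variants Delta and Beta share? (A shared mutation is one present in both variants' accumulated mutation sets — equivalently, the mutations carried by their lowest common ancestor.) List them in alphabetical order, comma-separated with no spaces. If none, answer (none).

Answer: Y55D

Derivation:
Accumulating mutations along path to Delta:
  At Alpha: gained [] -> total []
  At Zeta: gained ['Y55D'] -> total ['Y55D']
  At Delta: gained ['S343Q'] -> total ['S343Q', 'Y55D']
Mutations(Delta) = ['S343Q', 'Y55D']
Accumulating mutations along path to Beta:
  At Alpha: gained [] -> total []
  At Zeta: gained ['Y55D'] -> total ['Y55D']
  At Beta: gained ['M806D', 'M690D'] -> total ['M690D', 'M806D', 'Y55D']
Mutations(Beta) = ['M690D', 'M806D', 'Y55D']
Intersection: ['S343Q', 'Y55D'] ∩ ['M690D', 'M806D', 'Y55D'] = ['Y55D']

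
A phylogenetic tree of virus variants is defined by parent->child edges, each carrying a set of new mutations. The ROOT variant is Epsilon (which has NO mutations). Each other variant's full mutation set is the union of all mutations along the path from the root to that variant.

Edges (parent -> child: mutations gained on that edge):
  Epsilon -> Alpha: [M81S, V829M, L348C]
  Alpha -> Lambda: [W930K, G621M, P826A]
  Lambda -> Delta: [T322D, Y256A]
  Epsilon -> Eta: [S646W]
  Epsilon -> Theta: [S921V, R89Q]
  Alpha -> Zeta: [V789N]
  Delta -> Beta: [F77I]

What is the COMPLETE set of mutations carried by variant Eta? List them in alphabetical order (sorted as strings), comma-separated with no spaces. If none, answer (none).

Answer: S646W

Derivation:
At Epsilon: gained [] -> total []
At Eta: gained ['S646W'] -> total ['S646W']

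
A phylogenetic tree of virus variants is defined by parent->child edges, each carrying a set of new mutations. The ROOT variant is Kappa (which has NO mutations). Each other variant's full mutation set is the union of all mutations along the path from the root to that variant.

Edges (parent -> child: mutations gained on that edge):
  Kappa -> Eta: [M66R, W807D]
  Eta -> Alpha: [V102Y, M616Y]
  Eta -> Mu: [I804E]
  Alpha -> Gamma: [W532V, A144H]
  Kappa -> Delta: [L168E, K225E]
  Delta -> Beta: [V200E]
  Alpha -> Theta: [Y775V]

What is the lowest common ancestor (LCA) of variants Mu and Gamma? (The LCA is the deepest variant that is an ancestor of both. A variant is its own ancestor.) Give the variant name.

Path from root to Mu: Kappa -> Eta -> Mu
  ancestors of Mu: {Kappa, Eta, Mu}
Path from root to Gamma: Kappa -> Eta -> Alpha -> Gamma
  ancestors of Gamma: {Kappa, Eta, Alpha, Gamma}
Common ancestors: {Kappa, Eta}
Walk up from Gamma: Gamma (not in ancestors of Mu), Alpha (not in ancestors of Mu), Eta (in ancestors of Mu), Kappa (in ancestors of Mu)
Deepest common ancestor (LCA) = Eta

Answer: Eta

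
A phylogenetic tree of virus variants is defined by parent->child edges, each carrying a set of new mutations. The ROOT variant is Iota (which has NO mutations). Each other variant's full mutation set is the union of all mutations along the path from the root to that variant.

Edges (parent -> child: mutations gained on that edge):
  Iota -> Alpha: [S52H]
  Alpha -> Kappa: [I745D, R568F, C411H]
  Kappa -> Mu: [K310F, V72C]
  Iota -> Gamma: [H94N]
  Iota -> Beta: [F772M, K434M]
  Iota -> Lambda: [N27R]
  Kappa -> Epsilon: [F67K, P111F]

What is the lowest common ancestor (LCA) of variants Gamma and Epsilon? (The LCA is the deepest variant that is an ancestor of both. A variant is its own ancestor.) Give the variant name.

Path from root to Gamma: Iota -> Gamma
  ancestors of Gamma: {Iota, Gamma}
Path from root to Epsilon: Iota -> Alpha -> Kappa -> Epsilon
  ancestors of Epsilon: {Iota, Alpha, Kappa, Epsilon}
Common ancestors: {Iota}
Walk up from Epsilon: Epsilon (not in ancestors of Gamma), Kappa (not in ancestors of Gamma), Alpha (not in ancestors of Gamma), Iota (in ancestors of Gamma)
Deepest common ancestor (LCA) = Iota

Answer: Iota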